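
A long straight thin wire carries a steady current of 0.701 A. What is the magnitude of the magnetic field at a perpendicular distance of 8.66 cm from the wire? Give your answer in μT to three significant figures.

For an infinitely long straight wire, B = μ₀I/(2πd).
B = (4π×10⁻⁷ × 0.701) / (2π × 0.0866) = 1.62×10⁻⁶ T.

B ≈ 1.62 μT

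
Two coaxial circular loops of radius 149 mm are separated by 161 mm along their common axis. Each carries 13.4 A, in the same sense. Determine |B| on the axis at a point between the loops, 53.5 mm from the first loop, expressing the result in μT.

Each loop contributes B = μ₀IR²/[2(R²+z²)^(3/2)] on the axis, with z measured from that loop.
Loop 1 (z = 0.0535 m): B₁ = 4.71×10⁻⁵ T. Loop 2 (z = 0.1075 m): B₂ = 3.01×10⁻⁵ T.
The fields add: B = B₁ + B₂ = 7.72×10⁻⁵ T.

B ≈ 77.2 μT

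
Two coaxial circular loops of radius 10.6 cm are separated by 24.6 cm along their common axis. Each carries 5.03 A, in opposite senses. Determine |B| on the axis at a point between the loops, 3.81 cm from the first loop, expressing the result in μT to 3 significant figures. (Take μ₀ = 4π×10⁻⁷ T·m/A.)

Each loop contributes B = μ₀IR²/[2(R²+z²)^(3/2)] on the axis, with z measured from that loop.
Loop 1 (z = 0.0381 m): B₁ = 2.48×10⁻⁵ T. Loop 2 (z = 0.2079 m): B₂ = 2.79×10⁻⁶ T.
The fields oppose: B = |B₁ − B₂| = 2.21×10⁻⁵ T.

B ≈ 22.1 μT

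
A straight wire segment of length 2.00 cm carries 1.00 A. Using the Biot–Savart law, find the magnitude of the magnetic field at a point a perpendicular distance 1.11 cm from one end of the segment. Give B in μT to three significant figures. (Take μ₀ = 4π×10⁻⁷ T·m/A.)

For a finite straight segment, B = (μ₀I/4πd)(sinθ₁ + sinθ₂), where θ₁, θ₂ are the angles from the perpendicular to each end.
The perpendicular foot is at one end, so the two end-offsets along the wire are 0 and L = 0.02 m.
sinθ₁ = 0/√(0²+0.0111²) = 0.0000; sinθ₂ = 0.02/√(0.02²+0.0111²) = 0.8744.
B = (4π×10⁻⁷ × 1.00) / (4π × 0.0111) × (0.0000 + 0.8744) = 7.88×10⁻⁶ T.

B ≈ 7.88 μT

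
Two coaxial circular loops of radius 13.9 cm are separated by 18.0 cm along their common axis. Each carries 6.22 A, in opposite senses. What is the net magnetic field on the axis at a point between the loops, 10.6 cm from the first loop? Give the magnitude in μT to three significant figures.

Each loop contributes B = μ₀IR²/[2(R²+z²)^(3/2)] on the axis, with z measured from that loop.
Loop 1 (z = 0.106 m): B₁ = 1.41×10⁻⁵ T. Loop 2 (z = 0.074 m): B₂ = 1.93×10⁻⁵ T.
The fields oppose: B = |B₁ − B₂| = 5.20×10⁻⁶ T.

B ≈ 5.20 μT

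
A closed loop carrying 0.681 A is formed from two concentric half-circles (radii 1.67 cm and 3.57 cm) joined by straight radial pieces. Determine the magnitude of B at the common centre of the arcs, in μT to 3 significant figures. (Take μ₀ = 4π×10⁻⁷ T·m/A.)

B ≈ 6.82 μT

The radial connectors point toward the centre, so dl × r̂ = 0 and they contribute nothing.
Each semicircle gives μ₀I/(4R): inner arc 1.28×10⁻⁵ T, outer arc 5.99×10⁻⁶ T.
The two arcs carry current in opposite angular senses, so their fields oppose: B = |1.28×10⁻⁵ − 5.99×10⁻⁶| = 6.82×10⁻⁶ T.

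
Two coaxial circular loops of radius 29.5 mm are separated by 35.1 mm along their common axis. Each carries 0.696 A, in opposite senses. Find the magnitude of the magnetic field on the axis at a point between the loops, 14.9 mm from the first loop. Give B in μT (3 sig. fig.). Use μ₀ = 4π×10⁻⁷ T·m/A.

Each loop contributes B = μ₀IR²/[2(R²+z²)^(3/2)] on the axis, with z measured from that loop.
Loop 1 (z = 0.0149 m): B₁ = 1.05×10⁻⁵ T. Loop 2 (z = 0.0202 m): B₂ = 8.33×10⁻⁶ T.
The fields oppose: B = |B₁ − B₂| = 2.22×10⁻⁶ T.

B ≈ 2.22 μT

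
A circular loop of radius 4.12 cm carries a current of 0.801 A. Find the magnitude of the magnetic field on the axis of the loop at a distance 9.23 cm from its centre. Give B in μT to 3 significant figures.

B ≈ 0.827 μT

On the axis of a circular loop, B = μ₀IR² / [2(R²+z²)^(3/2)].
R² + z² = (0.0412)² + (0.0923)² = 0.01022 m², and (R²+z²)^(3/2) = 1.03×10⁻³ m³.
B = (4π×10⁻⁷ × 0.801 × 0.001697) / (2 × 1.03×10⁻³) = 8.27×10⁻⁷ T.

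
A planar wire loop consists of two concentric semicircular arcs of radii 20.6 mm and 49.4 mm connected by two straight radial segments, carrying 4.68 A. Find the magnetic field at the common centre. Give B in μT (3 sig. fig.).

The radial connectors point toward the centre, so dl × r̂ = 0 and they contribute nothing.
Each semicircle gives μ₀I/(4R): inner arc 7.14×10⁻⁵ T, outer arc 2.98×10⁻⁵ T.
The two arcs carry current in opposite angular senses, so their fields oppose: B = |7.14×10⁻⁵ − 2.98×10⁻⁵| = 4.16×10⁻⁵ T.

B ≈ 41.6 μT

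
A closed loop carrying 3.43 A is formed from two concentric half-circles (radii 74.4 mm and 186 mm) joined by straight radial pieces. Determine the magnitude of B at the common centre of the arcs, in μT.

B ≈ 8.69 μT

The radial connectors point toward the centre, so dl × r̂ = 0 and they contribute nothing.
Each semicircle gives μ₀I/(4R): inner arc 1.45×10⁻⁵ T, outer arc 5.79×10⁻⁶ T.
The two arcs carry current in opposite angular senses, so their fields oppose: B = |1.45×10⁻⁵ − 5.79×10⁻⁶| = 8.69×10⁻⁶ T.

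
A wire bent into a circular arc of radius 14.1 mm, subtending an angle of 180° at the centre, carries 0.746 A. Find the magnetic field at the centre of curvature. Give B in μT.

B ≈ 16.6 μT

The Biot–Savart field of a circular arc at its centre is B = μ₀Iφ/(4πR), with φ = 3.142 rad.
B = (4π×10⁻⁷ × 0.746 × 3.142) / (4π × 0.0141) = 1.66×10⁻⁵ T.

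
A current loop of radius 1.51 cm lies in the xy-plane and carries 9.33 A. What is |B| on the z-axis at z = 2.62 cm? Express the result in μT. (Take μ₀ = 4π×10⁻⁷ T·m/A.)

On the axis of a circular loop, B = μ₀IR² / [2(R²+z²)^(3/2)].
R² + z² = (0.0151)² + (0.0262)² = 0.0009145 m², and (R²+z²)^(3/2) = 2.77×10⁻⁵ m³.
B = (4π×10⁻⁷ × 9.33 × 0.000228) / (2 × 2.77×10⁻⁵) = 4.83×10⁻⁵ T.

B ≈ 48.3 μT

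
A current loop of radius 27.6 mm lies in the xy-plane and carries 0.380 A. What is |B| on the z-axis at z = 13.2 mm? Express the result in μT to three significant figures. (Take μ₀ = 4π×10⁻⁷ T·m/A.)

On the axis of a circular loop, B = μ₀IR² / [2(R²+z²)^(3/2)].
R² + z² = (0.0276)² + (0.0132)² = 0.000936 m², and (R²+z²)^(3/2) = 2.86×10⁻⁵ m³.
B = (4π×10⁻⁷ × 0.380 × 0.0007618) / (2 × 2.86×10⁻⁵) = 6.35×10⁻⁶ T.

B ≈ 6.35 μT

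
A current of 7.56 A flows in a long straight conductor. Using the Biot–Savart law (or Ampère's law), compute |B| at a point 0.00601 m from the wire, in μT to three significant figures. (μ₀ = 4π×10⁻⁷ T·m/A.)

B ≈ 252 μT

For an infinitely long straight wire, B = μ₀I/(2πd).
B = (4π×10⁻⁷ × 7.56) / (2π × 0.00601) = 2.52×10⁻⁴ T.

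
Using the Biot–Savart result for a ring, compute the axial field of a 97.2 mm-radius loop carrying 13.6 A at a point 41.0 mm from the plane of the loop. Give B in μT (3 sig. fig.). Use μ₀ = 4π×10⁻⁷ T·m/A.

B ≈ 68.8 μT

On the axis of a circular loop, B = μ₀IR² / [2(R²+z²)^(3/2)].
R² + z² = (0.0972)² + (0.041)² = 0.01113 m², and (R²+z²)^(3/2) = 1.17×10⁻³ m³.
B = (4π×10⁻⁷ × 13.6 × 0.009448) / (2 × 1.17×10⁻³) = 6.88×10⁻⁵ T.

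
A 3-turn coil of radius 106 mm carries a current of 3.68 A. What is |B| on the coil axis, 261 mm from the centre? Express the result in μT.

For an N-turn flat coil, B = Nμ₀IR²/[2(R²+z²)^(3/2)] with R = 0.106 m, z = 0.261 m.
B = 3 × 1.16×10⁻⁶ T = 3.49×10⁻⁶ T.

B ≈ 3.49 μT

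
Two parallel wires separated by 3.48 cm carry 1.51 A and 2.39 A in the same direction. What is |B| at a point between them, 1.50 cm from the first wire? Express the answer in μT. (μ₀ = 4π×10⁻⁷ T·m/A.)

B ≈ 4.01 μT

Each long wire gives B = μ₀I/(2πd). Distances are d₁ = 0.015 m and d₂ = 0.0198 m.
B₁ = 2.01×10⁻⁵ T, B₂ = 2.41×10⁻⁵ T.
Between parallel currents the two contributions point in opposite directions, so they subtract. B = |B₁ − B₂| = |2.01×10⁻⁵ − 2.41×10⁻⁵| = 4.01×10⁻⁶ T.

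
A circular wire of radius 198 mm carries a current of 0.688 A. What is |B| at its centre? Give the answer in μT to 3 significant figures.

At the centre of a circular loop the Biot–Savart law gives B = μ₀I/(2R).
B = (4π×10⁻⁷ × 0.688) / (2 × 0.198) = 2.18×10⁻⁶ T.

B ≈ 2.18 μT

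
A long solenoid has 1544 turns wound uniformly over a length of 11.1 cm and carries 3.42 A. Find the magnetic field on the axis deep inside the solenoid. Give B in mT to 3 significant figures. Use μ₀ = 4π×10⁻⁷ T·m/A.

B ≈ 59.8 mT

Inside a long solenoid, B = μ₀nI with n = 1.391×10⁴ turns/m.
B = 4π×10⁻⁷ × 1.391×10⁴ × 3.42 = 5.98×10⁻² T.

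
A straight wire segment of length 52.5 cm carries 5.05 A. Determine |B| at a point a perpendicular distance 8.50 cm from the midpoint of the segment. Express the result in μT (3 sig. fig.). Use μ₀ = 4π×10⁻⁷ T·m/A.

For a finite straight segment, B = (μ₀I/4πd)(sinθ₁ + sinθ₂), where θ₁, θ₂ are the angles from the perpendicular to each end.
The perpendicular from the point meets the wire at its midpoint, so each end is L/2 = 0.2625 m away along the wire.
sinθ₁ = 0.2625/√(0.2625²+0.085²) = 0.9514; sinθ₂ = 0.2625/√(0.2625²+0.085²) = 0.9514.
B = (4π×10⁻⁷ × 5.05) / (4π × 0.085) × (0.9514 + 0.9514) = 1.13×10⁻⁵ T.

B ≈ 11.3 μT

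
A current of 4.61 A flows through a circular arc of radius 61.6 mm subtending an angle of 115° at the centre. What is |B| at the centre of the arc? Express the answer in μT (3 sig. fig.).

The Biot–Savart field of a circular arc at its centre is B = μ₀Iφ/(4πR), with φ = 2.007 rad.
B = (4π×10⁻⁷ × 4.61 × 2.007) / (4π × 0.0616) = 1.50×10⁻⁵ T.

B ≈ 15.0 μT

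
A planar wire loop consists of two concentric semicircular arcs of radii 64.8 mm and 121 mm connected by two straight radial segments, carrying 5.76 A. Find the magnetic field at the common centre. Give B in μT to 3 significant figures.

The radial connectors point toward the centre, so dl × r̂ = 0 and they contribute nothing.
Each semicircle gives μ₀I/(4R): inner arc 2.79×10⁻⁵ T, outer arc 1.50×10⁻⁵ T.
The two arcs carry current in opposite angular senses, so their fields oppose: B = |2.79×10⁻⁵ − 1.50×10⁻⁵| = 1.30×10⁻⁵ T.

B ≈ 13.0 μT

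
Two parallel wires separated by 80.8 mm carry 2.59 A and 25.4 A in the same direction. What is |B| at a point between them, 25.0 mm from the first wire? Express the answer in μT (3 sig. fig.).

B ≈ 70.3 μT

Each long wire gives B = μ₀I/(2πd). Distances are d₁ = 0.025 m and d₂ = 0.0558 m.
B₁ = 2.07×10⁻⁵ T, B₂ = 9.10×10⁻⁵ T.
Between parallel currents the two contributions point in opposite directions, so they subtract. B = |B₁ − B₂| = |2.07×10⁻⁵ − 9.10×10⁻⁵| = 7.03×10⁻⁵ T.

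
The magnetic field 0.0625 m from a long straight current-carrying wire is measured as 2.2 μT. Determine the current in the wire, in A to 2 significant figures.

I ≈ 0.69 A

For a long straight wire B = μ₀I/(2πd), so I = 2πdB/μ₀.
I = 2π × 0.0625 × 2.20×10⁻⁶ / (4π×10⁻⁷) = 0.688 A.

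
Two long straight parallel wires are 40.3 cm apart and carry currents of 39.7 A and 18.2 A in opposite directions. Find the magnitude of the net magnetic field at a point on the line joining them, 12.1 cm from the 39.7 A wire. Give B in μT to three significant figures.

Each long wire gives B = μ₀I/(2πd). Distances are d₁ = 0.121 m and d₂ = 0.282 m.
B₁ = 6.56×10⁻⁵ T, B₂ = 1.29×10⁻⁵ T.
Between antiparallel currents both contributions point the same way, so they add. B = B₁ + B₂ = 6.56×10⁻⁵ + 1.29×10⁻⁵ = 7.85×10⁻⁵ T.

B ≈ 78.5 μT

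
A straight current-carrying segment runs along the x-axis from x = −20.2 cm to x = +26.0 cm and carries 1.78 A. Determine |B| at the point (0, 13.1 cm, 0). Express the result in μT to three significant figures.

B ≈ 2.35 μT

For a finite straight segment, B = (μ₀I/4πd)(sinθ₁ + sinθ₂), where θ₁, θ₂ are the angles from the perpendicular to each end.
The perpendicular distance is d = 0.131 m; the end-offsets along the wire are a = 0.202 m and b = 0.26 m.
sinθ₁ = 0.202/√(0.202²+0.131²) = 0.8390; sinθ₂ = 0.26/√(0.26²+0.131²) = 0.8930.
B = (4π×10⁻⁷ × 1.78) / (4π × 0.131) × (0.8390 + 0.8930) = 2.35×10⁻⁶ T.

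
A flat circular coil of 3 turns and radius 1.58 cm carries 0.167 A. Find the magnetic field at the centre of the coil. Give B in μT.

B ≈ 19.9 μT

For an N-turn flat coil, B = Nμ₀I/(2R) with R = 0.0158 m.
B = 3 × 6.64×10⁻⁶ T = 1.99×10⁻⁵ T.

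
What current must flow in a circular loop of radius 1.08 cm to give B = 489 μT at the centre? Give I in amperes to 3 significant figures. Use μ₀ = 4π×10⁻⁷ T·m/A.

At the centre of a circular loop B = μ₀I/(2R), so I = 2RB/μ₀.
With R = 0.0108 m, I = 2 × 0.0108 × 4.89×10⁻⁴ / (4π×10⁻⁷) = 8.41 A.

I ≈ 8.41 A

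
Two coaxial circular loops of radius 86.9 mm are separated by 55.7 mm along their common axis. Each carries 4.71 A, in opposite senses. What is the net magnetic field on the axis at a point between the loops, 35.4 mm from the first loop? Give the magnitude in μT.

Each loop contributes B = μ₀IR²/[2(R²+z²)^(3/2)] on the axis, with z measured from that loop.
Loop 1 (z = 0.0354 m): B₁ = 2.70×10⁻⁵ T. Loop 2 (z = 0.0203 m): B₂ = 3.14×10⁻⁵ T.
The fields oppose: B = |B₁ − B₂| = 4.40×10⁻⁶ T.

B ≈ 4.40 μT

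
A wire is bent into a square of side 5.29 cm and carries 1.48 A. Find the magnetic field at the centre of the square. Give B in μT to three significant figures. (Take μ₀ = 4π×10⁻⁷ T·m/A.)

B ≈ 31.7 μT

Each side is a finite straight segment at perpendicular distance d = a/(2 tan(π/4)) = 0.02645 m from the centre, with end-angles ±π/4.
One side contributes B₁ = (μ₀I/4πd)·2 sin(π/4) = 7.91×10⁻⁶ T.
All 4 sides add in the same direction: B = 4 × 7.91×10⁻⁶ = 3.17×10⁻⁵ T.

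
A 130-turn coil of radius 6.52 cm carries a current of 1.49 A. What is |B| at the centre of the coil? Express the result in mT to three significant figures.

For an N-turn flat coil, B = Nμ₀I/(2R) with R = 0.0652 m.
B = 130 × 1.44×10⁻⁵ T = 1.87×10⁻³ T.

B ≈ 1.87 mT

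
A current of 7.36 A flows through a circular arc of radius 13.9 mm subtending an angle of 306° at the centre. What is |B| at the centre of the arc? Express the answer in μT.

B ≈ 283 μT

The Biot–Savart field of a circular arc at its centre is B = μ₀Iφ/(4πR), with φ = 5.341 rad.
B = (4π×10⁻⁷ × 7.36 × 5.341) / (4π × 0.0139) = 2.83×10⁻⁴ T.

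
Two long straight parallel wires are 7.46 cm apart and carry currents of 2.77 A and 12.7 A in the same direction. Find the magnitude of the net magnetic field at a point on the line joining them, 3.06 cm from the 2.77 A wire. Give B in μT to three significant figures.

B ≈ 39.6 μT

Each long wire gives B = μ₀I/(2πd). Distances are d₁ = 0.0306 m and d₂ = 0.044 m.
B₁ = 1.81×10⁻⁵ T, B₂ = 5.77×10⁻⁵ T.
Between parallel currents the two contributions point in opposite directions, so they subtract. B = |B₁ − B₂| = |1.81×10⁻⁵ − 5.77×10⁻⁵| = 3.96×10⁻⁵ T.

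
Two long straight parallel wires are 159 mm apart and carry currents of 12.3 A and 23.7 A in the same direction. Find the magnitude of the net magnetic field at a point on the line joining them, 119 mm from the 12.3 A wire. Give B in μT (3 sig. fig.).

B ≈ 97.8 μT

Each long wire gives B = μ₀I/(2πd). Distances are d₁ = 0.119 m and d₂ = 0.04 m.
B₁ = 2.07×10⁻⁵ T, B₂ = 1.19×10⁻⁴ T.
Between parallel currents the two contributions point in opposite directions, so they subtract. B = |B₁ − B₂| = |2.07×10⁻⁵ − 1.19×10⁻⁴| = 9.78×10⁻⁵ T.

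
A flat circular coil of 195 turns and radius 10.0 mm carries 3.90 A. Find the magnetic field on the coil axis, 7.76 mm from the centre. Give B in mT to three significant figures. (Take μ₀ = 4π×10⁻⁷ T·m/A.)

B ≈ 23.6 mT

For an N-turn flat coil, B = Nμ₀IR²/[2(R²+z²)^(3/2)] with R = 0.01 m, z = 0.00776 m.
B = 195 × 1.21×10⁻⁴ T = 2.36×10⁻² T.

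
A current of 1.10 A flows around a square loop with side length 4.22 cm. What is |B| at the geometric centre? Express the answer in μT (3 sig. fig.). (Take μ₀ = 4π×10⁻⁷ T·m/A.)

Each side is a finite straight segment at perpendicular distance d = a/(2 tan(π/4)) = 0.0211 m from the centre, with end-angles ±π/4.
One side contributes B₁ = (μ₀I/4πd)·2 sin(π/4) = 7.37×10⁻⁶ T.
All 4 sides add in the same direction: B = 4 × 7.37×10⁻⁶ = 2.95×10⁻⁵ T.

B ≈ 29.5 μT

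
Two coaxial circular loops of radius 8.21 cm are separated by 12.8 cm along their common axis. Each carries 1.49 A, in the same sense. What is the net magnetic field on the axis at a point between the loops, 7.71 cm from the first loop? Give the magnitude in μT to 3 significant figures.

B ≈ 11.4 μT

Each loop contributes B = μ₀IR²/[2(R²+z²)^(3/2)] on the axis, with z measured from that loop.
Loop 1 (z = 0.0771 m): B₁ = 4.42×10⁻⁶ T. Loop 2 (z = 0.0509 m): B₂ = 7.00×10⁻⁶ T.
The fields add: B = B₁ + B₂ = 1.14×10⁻⁵ T.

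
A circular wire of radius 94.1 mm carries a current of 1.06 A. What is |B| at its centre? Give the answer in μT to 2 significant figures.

B ≈ 7.1 μT

At the centre of a circular loop the Biot–Savart law gives B = μ₀I/(2R).
B = (4π×10⁻⁷ × 1.06) / (2 × 0.0941) = 7.08×10⁻⁶ T.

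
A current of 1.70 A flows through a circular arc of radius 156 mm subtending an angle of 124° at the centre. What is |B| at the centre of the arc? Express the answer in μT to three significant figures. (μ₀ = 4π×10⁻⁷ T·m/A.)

B ≈ 2.36 μT

The Biot–Savart field of a circular arc at its centre is B = μ₀Iφ/(4πR), with φ = 2.164 rad.
B = (4π×10⁻⁷ × 1.70 × 2.164) / (4π × 0.156) = 2.36×10⁻⁶ T.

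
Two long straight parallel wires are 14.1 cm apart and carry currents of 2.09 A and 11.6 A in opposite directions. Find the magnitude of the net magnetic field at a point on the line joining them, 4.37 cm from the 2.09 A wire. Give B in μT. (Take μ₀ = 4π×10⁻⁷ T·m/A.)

Each long wire gives B = μ₀I/(2πd). Distances are d₁ = 0.0437 m and d₂ = 0.0973 m.
B₁ = 9.57×10⁻⁶ T, B₂ = 2.38×10⁻⁵ T.
Between antiparallel currents both contributions point the same way, so they add. B = B₁ + B₂ = 9.57×10⁻⁶ + 2.38×10⁻⁵ = 3.34×10⁻⁵ T.

B ≈ 33.4 μT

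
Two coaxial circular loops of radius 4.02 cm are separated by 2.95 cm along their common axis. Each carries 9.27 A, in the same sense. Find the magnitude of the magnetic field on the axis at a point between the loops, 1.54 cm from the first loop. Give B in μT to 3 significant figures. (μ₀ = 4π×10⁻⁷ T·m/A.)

Each loop contributes B = μ₀IR²/[2(R²+z²)^(3/2)] on the axis, with z measured from that loop.
Loop 1 (z = 0.0154 m): B₁ = 1.18×10⁻⁴ T. Loop 2 (z = 0.0141 m): B₂ = 1.22×10⁻⁴ T.
The fields add: B = B₁ + B₂ = 2.40×10⁻⁴ T.

B ≈ 240 μT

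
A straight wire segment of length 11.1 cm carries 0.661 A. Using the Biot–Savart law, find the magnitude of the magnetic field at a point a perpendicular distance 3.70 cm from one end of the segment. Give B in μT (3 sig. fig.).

For a finite straight segment, B = (μ₀I/4πd)(sinθ₁ + sinθ₂), where θ₁, θ₂ are the angles from the perpendicular to each end.
The perpendicular foot is at one end, so the two end-offsets along the wire are 0 and L = 0.111 m.
sinθ₁ = 0/√(0²+0.037²) = 0.0000; sinθ₂ = 0.111/√(0.111²+0.037²) = 0.9487.
B = (4π×10⁻⁷ × 0.661) / (4π × 0.037) × (0.0000 + 0.9487) = 1.69×10⁻⁶ T.

B ≈ 1.69 μT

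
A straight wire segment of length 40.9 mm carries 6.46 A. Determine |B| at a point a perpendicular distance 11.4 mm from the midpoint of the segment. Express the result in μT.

B ≈ 99.0 μT

For a finite straight segment, B = (μ₀I/4πd)(sinθ₁ + sinθ₂), where θ₁, θ₂ are the angles from the perpendicular to each end.
The perpendicular from the point meets the wire at its midpoint, so each end is L/2 = 0.02045 m away along the wire.
sinθ₁ = 0.02045/√(0.02045²+0.0114²) = 0.8735; sinθ₂ = 0.02045/√(0.02045²+0.0114²) = 0.8735.
B = (4π×10⁻⁷ × 6.46) / (4π × 0.0114) × (0.8735 + 0.8735) = 9.90×10⁻⁵ T.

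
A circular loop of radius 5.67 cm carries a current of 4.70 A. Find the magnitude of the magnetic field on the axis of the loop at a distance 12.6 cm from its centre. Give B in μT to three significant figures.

B ≈ 3.60 μT

On the axis of a circular loop, B = μ₀IR² / [2(R²+z²)^(3/2)].
R² + z² = (0.0567)² + (0.126)² = 0.01909 m², and (R²+z²)^(3/2) = 2.64×10⁻³ m³.
B = (4π×10⁻⁷ × 4.70 × 0.003215) / (2 × 2.64×10⁻³) = 3.60×10⁻⁶ T.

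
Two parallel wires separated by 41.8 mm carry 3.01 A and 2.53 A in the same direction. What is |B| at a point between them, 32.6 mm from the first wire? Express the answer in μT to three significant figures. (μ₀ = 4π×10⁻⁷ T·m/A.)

B ≈ 36.5 μT

Each long wire gives B = μ₀I/(2πd). Distances are d₁ = 0.0326 m and d₂ = 0.0092 m.
B₁ = 1.85×10⁻⁵ T, B₂ = 5.50×10⁻⁵ T.
Between parallel currents the two contributions point in opposite directions, so they subtract. B = |B₁ − B₂| = |1.85×10⁻⁵ − 5.50×10⁻⁵| = 3.65×10⁻⁵ T.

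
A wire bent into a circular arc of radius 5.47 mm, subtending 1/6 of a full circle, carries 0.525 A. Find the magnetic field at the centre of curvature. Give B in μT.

The Biot–Savart field of a circular arc at its centre is B = μ₀Iφ/(4πR), with φ = 1.047 rad.
B = (4π×10⁻⁷ × 0.525 × 1.047) / (4π × 0.00547) = 1.01×10⁻⁵ T.

B ≈ 10.1 μT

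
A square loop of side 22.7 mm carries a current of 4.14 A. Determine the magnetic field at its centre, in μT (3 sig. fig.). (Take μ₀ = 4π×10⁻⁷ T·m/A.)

Each side is a finite straight segment at perpendicular distance d = a/(2 tan(π/4)) = 0.01135 m from the centre, with end-angles ±π/4.
One side contributes B₁ = (μ₀I/4πd)·2 sin(π/4) = 5.16×10⁻⁵ T.
All 4 sides add in the same direction: B = 4 × 5.16×10⁻⁵ = 2.06×10⁻⁴ T.

B ≈ 206 μT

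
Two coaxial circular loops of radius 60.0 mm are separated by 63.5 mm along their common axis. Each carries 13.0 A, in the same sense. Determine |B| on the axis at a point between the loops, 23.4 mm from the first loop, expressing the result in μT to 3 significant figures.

B ≈ 188 μT

Each loop contributes B = μ₀IR²/[2(R²+z²)^(3/2)] on the axis, with z measured from that loop.
Loop 1 (z = 0.0234 m): B₁ = 1.10×10⁻⁴ T. Loop 2 (z = 0.0401 m): B₂ = 7.82×10⁻⁵ T.
The fields add: B = B₁ + B₂ = 1.88×10⁻⁴ T.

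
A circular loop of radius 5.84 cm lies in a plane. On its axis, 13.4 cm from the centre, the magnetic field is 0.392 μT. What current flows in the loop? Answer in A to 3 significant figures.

I ≈ 0.571 A

On the axis of a loop, B = μ₀IR²/[2(R²+z²)^(3/2)], so I = 2B(R²+z²)^(3/2)/(μ₀R²).
R² + z² = 0.003411 + 0.01796 = 0.02137 m²; raised to 3/2 gives 3.12×10⁻³ m³.
I = 2 × 3.92×10⁻⁷ × 3.12×10⁻³ / (1.26×10⁻⁶ × 0.003411) = 0.571 A.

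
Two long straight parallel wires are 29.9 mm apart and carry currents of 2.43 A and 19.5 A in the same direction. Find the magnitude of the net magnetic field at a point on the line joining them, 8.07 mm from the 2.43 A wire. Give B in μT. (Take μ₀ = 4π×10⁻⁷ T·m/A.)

Each long wire gives B = μ₀I/(2πd). Distances are d₁ = 0.00807 m and d₂ = 0.02183 m.
B₁ = 6.02×10⁻⁵ T, B₂ = 1.79×10⁻⁴ T.
Between parallel currents the two contributions point in opposite directions, so they subtract. B = |B₁ − B₂| = |6.02×10⁻⁵ − 1.79×10⁻⁴| = 1.18×10⁻⁴ T.

B ≈ 118 μT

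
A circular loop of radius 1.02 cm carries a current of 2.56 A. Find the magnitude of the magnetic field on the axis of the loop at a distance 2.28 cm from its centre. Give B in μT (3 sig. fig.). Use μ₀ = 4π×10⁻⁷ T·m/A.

On the axis of a circular loop, B = μ₀IR² / [2(R²+z²)^(3/2)].
R² + z² = (0.0102)² + (0.0228)² = 0.0006239 m², and (R²+z²)^(3/2) = 1.56×10⁻⁵ m³.
B = (4π×10⁻⁷ × 2.56 × 0.000104) / (2 × 1.56×10⁻⁵) = 1.07×10⁻⁵ T.

B ≈ 10.7 μT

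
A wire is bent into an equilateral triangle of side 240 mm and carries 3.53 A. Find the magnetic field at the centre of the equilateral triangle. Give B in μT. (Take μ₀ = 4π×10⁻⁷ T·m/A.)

Each side is a finite straight segment at perpendicular distance d = a/(2 tan(π/3)) = 0.06928 m from the centre, with end-angles ±π/3.
One side contributes B₁ = (μ₀I/4πd)·2 sin(π/3) = 8.82×10⁻⁶ T.
All 3 sides add in the same direction: B = 3 × 8.82×10⁻⁶ = 2.65×10⁻⁵ T.

B ≈ 26.5 μT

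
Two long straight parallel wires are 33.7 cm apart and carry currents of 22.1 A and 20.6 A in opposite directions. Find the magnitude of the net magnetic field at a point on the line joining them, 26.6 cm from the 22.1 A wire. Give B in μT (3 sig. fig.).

B ≈ 74.6 μT

Each long wire gives B = μ₀I/(2πd). Distances are d₁ = 0.266 m and d₂ = 0.071 m.
B₁ = 1.66×10⁻⁵ T, B₂ = 5.80×10⁻⁵ T.
Between antiparallel currents both contributions point the same way, so they add. B = B₁ + B₂ = 1.66×10⁻⁵ + 5.80×10⁻⁵ = 7.46×10⁻⁵ T.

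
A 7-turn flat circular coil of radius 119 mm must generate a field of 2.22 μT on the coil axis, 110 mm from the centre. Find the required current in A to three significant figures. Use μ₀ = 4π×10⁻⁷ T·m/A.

For an N-turn coil, B = Nμ₀IR²/[2(R²+z²)^(3/2)] with R = 0.119 m, z = 0.11 m, so I = 2B(R²+z²)^(3/2)/(Nμ₀R²) = 2 × 2.22×10⁻⁶ × 4.26×10⁻³ / (7 × 4π×10⁻⁷ × 0.01416) = 0.152 A.

I ≈ 0.152 A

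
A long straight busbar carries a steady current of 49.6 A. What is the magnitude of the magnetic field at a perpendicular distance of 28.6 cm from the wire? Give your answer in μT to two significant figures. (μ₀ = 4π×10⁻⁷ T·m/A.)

B ≈ 35 μT

For an infinitely long straight wire, B = μ₀I/(2πd).
B = (4π×10⁻⁷ × 49.6) / (2π × 0.286) = 3.47×10⁻⁵ T.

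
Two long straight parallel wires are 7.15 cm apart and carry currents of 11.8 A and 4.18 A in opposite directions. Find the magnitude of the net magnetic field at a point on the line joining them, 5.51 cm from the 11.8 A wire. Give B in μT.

Each long wire gives B = μ₀I/(2πd). Distances are d₁ = 0.0551 m and d₂ = 0.0164 m.
B₁ = 4.28×10⁻⁵ T, B₂ = 5.10×10⁻⁵ T.
Between antiparallel currents both contributions point the same way, so they add. B = B₁ + B₂ = 4.28×10⁻⁵ + 5.10×10⁻⁵ = 9.38×10⁻⁵ T.

B ≈ 93.8 μT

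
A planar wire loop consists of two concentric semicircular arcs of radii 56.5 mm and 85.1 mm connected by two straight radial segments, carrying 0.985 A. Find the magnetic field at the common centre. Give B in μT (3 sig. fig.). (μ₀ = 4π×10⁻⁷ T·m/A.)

B ≈ 1.84 μT

The radial connectors point toward the centre, so dl × r̂ = 0 and they contribute nothing.
Each semicircle gives μ₀I/(4R): inner arc 5.48×10⁻⁶ T, outer arc 3.64×10⁻⁶ T.
The two arcs carry current in opposite angular senses, so their fields oppose: B = |5.48×10⁻⁶ − 3.64×10⁻⁶| = 1.84×10⁻⁶ T.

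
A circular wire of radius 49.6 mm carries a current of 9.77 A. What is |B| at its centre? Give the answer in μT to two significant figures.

B ≈ 120 μT

At the centre of a circular loop the Biot–Savart law gives B = μ₀I/(2R).
B = (4π×10⁻⁷ × 9.77) / (2 × 0.0496) = 1.24×10⁻⁴ T.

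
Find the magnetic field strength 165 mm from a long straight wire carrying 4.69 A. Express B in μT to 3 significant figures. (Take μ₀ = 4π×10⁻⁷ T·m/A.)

For an infinitely long straight wire, B = μ₀I/(2πd).
B = (4π×10⁻⁷ × 4.69) / (2π × 0.165) = 5.68×10⁻⁶ T.

B ≈ 5.68 μT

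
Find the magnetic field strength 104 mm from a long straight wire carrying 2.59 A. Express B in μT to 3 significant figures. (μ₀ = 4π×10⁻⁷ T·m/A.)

B ≈ 4.98 μT

For an infinitely long straight wire, B = μ₀I/(2πd).
B = (4π×10⁻⁷ × 2.59) / (2π × 0.104) = 4.98×10⁻⁶ T.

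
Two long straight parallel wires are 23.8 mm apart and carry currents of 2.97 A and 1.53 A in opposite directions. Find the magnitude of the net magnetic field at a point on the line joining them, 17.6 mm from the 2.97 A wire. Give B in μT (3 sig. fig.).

B ≈ 83.1 μT

Each long wire gives B = μ₀I/(2πd). Distances are d₁ = 0.0176 m and d₂ = 0.0062 m.
B₁ = 3.38×10⁻⁵ T, B₂ = 4.94×10⁻⁵ T.
Between antiparallel currents both contributions point the same way, so they add. B = B₁ + B₂ = 3.38×10⁻⁵ + 4.94×10⁻⁵ = 8.31×10⁻⁵ T.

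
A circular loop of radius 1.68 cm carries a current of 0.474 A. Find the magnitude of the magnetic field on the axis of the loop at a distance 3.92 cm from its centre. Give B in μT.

B ≈ 1.08 μT

On the axis of a circular loop, B = μ₀IR² / [2(R²+z²)^(3/2)].
R² + z² = (0.0168)² + (0.0392)² = 0.001819 m², and (R²+z²)^(3/2) = 7.76×10⁻⁵ m³.
B = (4π×10⁻⁷ × 0.474 × 0.0002822) / (2 × 7.76×10⁻⁵) = 1.08×10⁻⁶ T.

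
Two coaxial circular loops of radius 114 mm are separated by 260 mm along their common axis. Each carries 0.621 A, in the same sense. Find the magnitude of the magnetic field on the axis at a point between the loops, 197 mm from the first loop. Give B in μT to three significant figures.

Each loop contributes B = μ₀IR²/[2(R²+z²)^(3/2)] on the axis, with z measured from that loop.
Loop 1 (z = 0.197 m): B₁ = 4.30×10⁻⁷ T. Loop 2 (z = 0.063 m): B₂ = 2.29×10⁻⁶ T.
The fields add: B = B₁ + B₂ = 2.72×10⁻⁶ T.

B ≈ 2.72 μT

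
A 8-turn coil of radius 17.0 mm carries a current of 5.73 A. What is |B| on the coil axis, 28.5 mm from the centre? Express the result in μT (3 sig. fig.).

For an N-turn flat coil, B = Nμ₀IR²/[2(R²+z²)^(3/2)] with R = 0.017 m, z = 0.0285 m.
B = 8 × 2.85×10⁻⁵ T = 2.28×10⁻⁴ T.

B ≈ 228 μT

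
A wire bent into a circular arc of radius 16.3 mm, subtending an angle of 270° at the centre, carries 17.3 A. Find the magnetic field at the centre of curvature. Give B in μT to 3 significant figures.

B ≈ 500 μT

The Biot–Savart field of a circular arc at its centre is B = μ₀Iφ/(4πR), with φ = 4.712 rad.
B = (4π×10⁻⁷ × 17.3 × 4.712) / (4π × 0.0163) = 5.00×10⁻⁴ T.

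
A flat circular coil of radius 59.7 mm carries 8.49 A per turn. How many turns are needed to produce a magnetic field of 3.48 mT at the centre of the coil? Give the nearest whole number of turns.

N = 39

For an N-turn coil, B = Nμ₀I/(2R). A single turn gives B₁ = 8.94×10⁻⁵ T with R = 0.0597 m.
N = B/B₁ = 3.48×10⁻³ / 8.94×10⁻⁵ = 38.95.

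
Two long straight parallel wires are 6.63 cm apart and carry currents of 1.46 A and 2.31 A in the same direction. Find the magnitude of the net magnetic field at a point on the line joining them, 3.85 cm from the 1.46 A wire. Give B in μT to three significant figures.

B ≈ 9.03 μT

Each long wire gives B = μ₀I/(2πd). Distances are d₁ = 0.0385 m and d₂ = 0.0278 m.
B₁ = 7.58×10⁻⁶ T, B₂ = 1.66×10⁻⁵ T.
Between parallel currents the two contributions point in opposite directions, so they subtract. B = |B₁ − B₂| = |7.58×10⁻⁶ − 1.66×10⁻⁵| = 9.03×10⁻⁶ T.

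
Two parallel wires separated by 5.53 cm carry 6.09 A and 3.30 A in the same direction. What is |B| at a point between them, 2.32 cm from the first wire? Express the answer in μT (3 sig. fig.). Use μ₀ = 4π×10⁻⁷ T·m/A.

Each long wire gives B = μ₀I/(2πd). Distances are d₁ = 0.0232 m and d₂ = 0.0321 m.
B₁ = 5.25×10⁻⁵ T, B₂ = 2.06×10⁻⁵ T.
Between parallel currents the two contributions point in opposite directions, so they subtract. B = |B₁ − B₂| = |5.25×10⁻⁵ − 2.06×10⁻⁵| = 3.19×10⁻⁵ T.

B ≈ 31.9 μT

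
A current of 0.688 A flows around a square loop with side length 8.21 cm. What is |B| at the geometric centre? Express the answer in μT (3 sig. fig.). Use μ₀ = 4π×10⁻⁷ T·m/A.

B ≈ 9.48 μT

Each side is a finite straight segment at perpendicular distance d = a/(2 tan(π/4)) = 0.04105 m from the centre, with end-angles ±π/4.
One side contributes B₁ = (μ₀I/4πd)·2 sin(π/4) = 2.37×10⁻⁶ T.
All 4 sides add in the same direction: B = 4 × 2.37×10⁻⁶ = 9.48×10⁻⁶ T.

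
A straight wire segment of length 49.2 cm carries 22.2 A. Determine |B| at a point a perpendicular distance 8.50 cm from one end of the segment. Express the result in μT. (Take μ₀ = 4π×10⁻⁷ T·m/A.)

For a finite straight segment, B = (μ₀I/4πd)(sinθ₁ + sinθ₂), where θ₁, θ₂ are the angles from the perpendicular to each end.
The perpendicular foot is at one end, so the two end-offsets along the wire are 0 and L = 0.492 m.
sinθ₁ = 0/√(0²+0.085²) = 0.0000; sinθ₂ = 0.492/√(0.492²+0.085²) = 0.9854.
B = (4π×10⁻⁷ × 22.2) / (4π × 0.085) × (0.0000 + 0.9854) = 2.57×10⁻⁵ T.

B ≈ 25.7 μT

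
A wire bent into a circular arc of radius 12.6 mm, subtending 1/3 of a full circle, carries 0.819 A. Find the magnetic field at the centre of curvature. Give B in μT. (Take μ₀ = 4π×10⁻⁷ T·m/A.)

The Biot–Savart field of a circular arc at its centre is B = μ₀Iφ/(4πR), with φ = 2.094 rad.
B = (4π×10⁻⁷ × 0.819 × 2.094) / (4π × 0.0126) = 1.36×10⁻⁵ T.

B ≈ 13.6 μT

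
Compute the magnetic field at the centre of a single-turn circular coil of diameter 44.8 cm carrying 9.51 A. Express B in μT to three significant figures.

B ≈ 26.7 μT

At the centre of a circular loop the Biot–Savart law gives B = μ₀I/(2R) (so R = 0.224 m).
B = (4π×10⁻⁷ × 9.51) / (2 × 0.224) = 2.67×10⁻⁵ T.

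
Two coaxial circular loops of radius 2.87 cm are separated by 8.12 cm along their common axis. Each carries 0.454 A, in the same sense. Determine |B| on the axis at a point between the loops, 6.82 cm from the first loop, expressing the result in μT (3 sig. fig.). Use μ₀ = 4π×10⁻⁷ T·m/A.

B ≈ 8.09 μT

Each loop contributes B = μ₀IR²/[2(R²+z²)^(3/2)] on the axis, with z measured from that loop.
Loop 1 (z = 0.0682 m): B₁ = 5.80×10⁻⁷ T. Loop 2 (z = 0.013 m): B₂ = 7.51×10⁻⁶ T.
The fields add: B = B₁ + B₂ = 8.09×10⁻⁶ T.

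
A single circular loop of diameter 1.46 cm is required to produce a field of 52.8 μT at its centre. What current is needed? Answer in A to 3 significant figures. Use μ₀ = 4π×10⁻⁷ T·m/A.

At the centre of a circular loop B = μ₀I/(2R), so I = 2RB/μ₀.
With R = 0.0073 m, I = 2 × 0.0073 × 5.28×10⁻⁵ / (4π×10⁻⁷) = 0.613 A.

I ≈ 0.613 A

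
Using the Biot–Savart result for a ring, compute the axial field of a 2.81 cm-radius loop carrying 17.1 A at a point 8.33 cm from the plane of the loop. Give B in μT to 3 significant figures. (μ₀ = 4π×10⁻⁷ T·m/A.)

On the axis of a circular loop, B = μ₀IR² / [2(R²+z²)^(3/2)].
R² + z² = (0.0281)² + (0.0833)² = 0.007728 m², and (R²+z²)^(3/2) = 6.79×10⁻⁴ m³.
B = (4π×10⁻⁷ × 17.1 × 0.0007896) / (2 × 6.79×10⁻⁴) = 1.25×10⁻⁵ T.

B ≈ 12.5 μT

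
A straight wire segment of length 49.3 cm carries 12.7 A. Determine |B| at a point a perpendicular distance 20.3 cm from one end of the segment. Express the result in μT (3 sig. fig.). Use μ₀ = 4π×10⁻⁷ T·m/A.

B ≈ 5.78 μT

For a finite straight segment, B = (μ₀I/4πd)(sinθ₁ + sinθ₂), where θ₁, θ₂ are the angles from the perpendicular to each end.
The perpendicular foot is at one end, so the two end-offsets along the wire are 0 and L = 0.493 m.
sinθ₁ = 0/√(0²+0.203²) = 0.0000; sinθ₂ = 0.493/√(0.493²+0.203²) = 0.9247.
B = (4π×10⁻⁷ × 12.7) / (4π × 0.203) × (0.0000 + 0.9247) = 5.78×10⁻⁶ T.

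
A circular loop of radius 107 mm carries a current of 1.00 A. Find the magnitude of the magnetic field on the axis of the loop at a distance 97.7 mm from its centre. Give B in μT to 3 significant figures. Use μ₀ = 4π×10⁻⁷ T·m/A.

B ≈ 2.36 μT

On the axis of a circular loop, B = μ₀IR² / [2(R²+z²)^(3/2)].
R² + z² = (0.107)² + (0.0977)² = 0.02099 m², and (R²+z²)^(3/2) = 3.04×10⁻³ m³.
B = (4π×10⁻⁷ × 1.00 × 0.01145) / (2 × 3.04×10⁻³) = 2.36×10⁻⁶ T.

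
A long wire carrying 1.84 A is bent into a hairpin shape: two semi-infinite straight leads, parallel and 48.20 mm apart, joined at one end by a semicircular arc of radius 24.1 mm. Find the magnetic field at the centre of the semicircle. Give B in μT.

B ≈ 39.3 μT

The semicircular arc contributes B_arc = μ₀I·π/(4πR) = μ₀I/(4R) = 2.40×10⁻⁵ T.
Each semi-infinite lead is at perpendicular distance R = 0.0241 m from the centre, with the perpendicular foot at its near end, so it contributes μ₀I/(4πR); both point the same way, together 1.53×10⁻⁵ T.
Arc and leads all point the same direction: B = 2.40×10⁻⁵ + 1.53×10⁻⁵ = 3.93×10⁻⁵ T.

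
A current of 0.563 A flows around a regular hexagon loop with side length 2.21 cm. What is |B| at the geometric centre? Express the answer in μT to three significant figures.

Each side is a finite straight segment at perpendicular distance d = a/(2 tan(π/6)) = 0.01914 m from the centre, with end-angles ±π/6.
One side contributes B₁ = (μ₀I/4πd)·2 sin(π/6) = 2.94×10⁻⁶ T.
All 6 sides add in the same direction: B = 6 × 2.94×10⁻⁶ = 1.76×10⁻⁵ T.

B ≈ 17.6 μT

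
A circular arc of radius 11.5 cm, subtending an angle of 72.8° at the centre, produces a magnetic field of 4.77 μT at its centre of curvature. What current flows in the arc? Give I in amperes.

For a circular arc, B = μ₀Iφ/(4πR) with φ in radians; here φ = 1.271 rad.
So I = 4πRB/(μ₀φ) = 4π × 0.115 × 4.77×10⁻⁶ / (4π×10⁻⁷ × 1.271) = 4.32 A.

I ≈ 4.32 A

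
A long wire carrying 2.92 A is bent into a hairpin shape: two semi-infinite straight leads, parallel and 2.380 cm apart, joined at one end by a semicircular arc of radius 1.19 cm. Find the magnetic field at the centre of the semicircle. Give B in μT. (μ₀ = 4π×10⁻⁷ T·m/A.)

B ≈ 126 μT

The semicircular arc contributes B_arc = μ₀I·π/(4πR) = μ₀I/(4R) = 7.71×10⁻⁵ T.
Each semi-infinite lead is at perpendicular distance R = 0.0119 m from the centre, with the perpendicular foot at its near end, so it contributes μ₀I/(4πR); both point the same way, together 4.91×10⁻⁵ T.
Arc and leads all point the same direction: B = 7.71×10⁻⁵ + 4.91×10⁻⁵ = 1.26×10⁻⁴ T.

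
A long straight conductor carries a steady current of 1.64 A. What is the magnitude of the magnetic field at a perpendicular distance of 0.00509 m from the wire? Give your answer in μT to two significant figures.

B ≈ 64 μT

For an infinitely long straight wire, B = μ₀I/(2πd).
B = (4π×10⁻⁷ × 1.64) / (2π × 0.00509) = 6.44×10⁻⁵ T.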